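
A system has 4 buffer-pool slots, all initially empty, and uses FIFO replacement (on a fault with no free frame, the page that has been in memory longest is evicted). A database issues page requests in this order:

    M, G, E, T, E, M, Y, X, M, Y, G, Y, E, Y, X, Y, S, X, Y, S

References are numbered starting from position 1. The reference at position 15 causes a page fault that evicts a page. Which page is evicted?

pos 1: M -> fault, frames [M]
pos 2: G -> fault, frames [M, G]
pos 3: E -> fault, frames [M, G, E]
pos 4: T -> fault, frames [M, G, E, T]
pos 5: E -> hit
pos 6: M -> hit
pos 7: Y -> fault, evict M, frames [G, E, T, Y]
pos 8: X -> fault, evict G, frames [E, T, Y, X]
pos 9: M -> fault, evict E, frames [T, Y, X, M]
pos 10: Y -> hit
pos 11: G -> fault, evict T, frames [Y, X, M, G]
pos 12: Y -> hit
pos 13: E -> fault, evict Y, frames [X, M, G, E]
pos 14: Y -> fault, evict X, frames [M, G, E, Y]
pos 15: X -> fault, evict M, frames [G, E, Y, X]
At position 15, page M is evicted.

M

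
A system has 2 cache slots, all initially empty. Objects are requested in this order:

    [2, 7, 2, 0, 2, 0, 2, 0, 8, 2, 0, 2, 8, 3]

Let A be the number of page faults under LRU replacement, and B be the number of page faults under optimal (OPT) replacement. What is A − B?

Under LRU: F F . F . . . . F F F . F F → 8 faults.
Under OPT: F F . F . . . . F . F . F F → 7 faults.
A − B = 8 − 7 = 1.

1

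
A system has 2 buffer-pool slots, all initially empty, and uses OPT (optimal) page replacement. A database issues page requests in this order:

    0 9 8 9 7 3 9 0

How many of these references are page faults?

0: miss, frames (0)
9: miss, frames (0 9)
8: miss, evict 0, frames (9 8)
9: hit
7: miss, evict 8, frames (9 7)
3: miss, evict 7, frames (9 3)
9: hit
0: miss, evict 3, frames (9 0)
Page faults: 6.

6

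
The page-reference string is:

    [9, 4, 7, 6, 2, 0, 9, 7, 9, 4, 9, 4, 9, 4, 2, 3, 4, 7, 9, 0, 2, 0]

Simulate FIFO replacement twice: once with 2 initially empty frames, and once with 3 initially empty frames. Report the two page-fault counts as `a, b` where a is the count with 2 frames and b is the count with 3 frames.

2 frames: F F F F F F F F . F F . . . F F F F F F F . → 17 faults.
3 frames: F F F F F F F F . F . . . . F F . F F F F . → 15 faults.
15 < 17: adding a frame reduced faults, as is typical.

17, 15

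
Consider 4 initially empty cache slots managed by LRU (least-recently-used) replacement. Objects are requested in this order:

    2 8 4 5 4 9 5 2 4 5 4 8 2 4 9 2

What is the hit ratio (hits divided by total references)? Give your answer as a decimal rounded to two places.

0.50

2 → miss, frames [2]
8 → miss, frames [2, 8]
4 → miss, frames [2, 8, 4]
5 → miss, frames [2, 8, 4, 5]
4 → hit
9 → miss, evict 2, frames [8, 5, 4, 9]
5 → hit
2 → miss, evict 8, frames [4, 9, 5, 2]
4 → hit
5 → hit
4 → hit
8 → miss, evict 9, frames [2, 5, 4, 8]
2 → hit
4 → hit
9 → miss, evict 5, frames [8, 2, 4, 9]
2 → hit
Hits: 8 of 16 references → 8/16 = 0.5000.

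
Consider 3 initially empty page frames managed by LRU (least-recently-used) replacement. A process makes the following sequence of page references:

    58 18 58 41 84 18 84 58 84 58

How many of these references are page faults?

58 -> miss, frames [58]
18 -> miss, frames [58, 18]
58 -> hit
41 -> miss, frames [18, 58, 41]
84 -> miss, evict 18, frames [58, 41, 84]
18 -> miss, evict 58, frames [41, 84, 18]
84 -> hit
58 -> miss, evict 41, frames [18, 84, 58]
84 -> hit
58 -> hit
Page faults: 6.

6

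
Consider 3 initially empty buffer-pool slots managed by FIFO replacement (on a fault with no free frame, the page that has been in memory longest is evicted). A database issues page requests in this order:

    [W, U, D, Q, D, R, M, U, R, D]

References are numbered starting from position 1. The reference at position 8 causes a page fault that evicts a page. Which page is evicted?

Q

pos 1: W -> fault, frames (W)
pos 2: U -> fault, frames (W U)
pos 3: D -> fault, frames (W U D)
pos 4: Q -> fault, evict W, frames (U D Q)
pos 5: D -> hit
pos 6: R -> fault, evict U, frames (D Q R)
pos 7: M -> fault, evict D, frames (Q R M)
pos 8: U -> fault, evict Q, frames (R M U)
At position 8, page Q is evicted.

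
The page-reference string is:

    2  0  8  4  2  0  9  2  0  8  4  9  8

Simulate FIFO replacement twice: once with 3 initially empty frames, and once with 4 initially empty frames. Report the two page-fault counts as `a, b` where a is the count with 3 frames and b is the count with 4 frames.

9, 10

3 frames: F F F F F F F . . F F . . → 9 faults.
4 frames: F F F F . . F F F F F F . → 10 faults.
10 > 9: adding a frame increased faults — Belady's anomaly.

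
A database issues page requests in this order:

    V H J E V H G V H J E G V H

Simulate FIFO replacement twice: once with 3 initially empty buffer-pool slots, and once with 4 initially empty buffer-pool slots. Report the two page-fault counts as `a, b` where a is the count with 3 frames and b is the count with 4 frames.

11, 12

3 frames: F F F F F F F . . F F . F F → 11 faults.
4 frames: F F F F . . F F F F F F F F → 12 faults.
12 > 11: adding a frame increased faults — Belady's anomaly.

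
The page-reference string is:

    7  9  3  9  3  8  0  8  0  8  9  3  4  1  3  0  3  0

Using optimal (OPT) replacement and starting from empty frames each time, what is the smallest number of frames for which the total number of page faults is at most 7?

f=1: 18 faults
f=2: 10 faults
f=3: 8 faults
f=4: 7 faults
f=5: 7 faults
f=6: 7 faults
f=7: 7 faults
Smallest f with faults ≤ 7 is 4.

4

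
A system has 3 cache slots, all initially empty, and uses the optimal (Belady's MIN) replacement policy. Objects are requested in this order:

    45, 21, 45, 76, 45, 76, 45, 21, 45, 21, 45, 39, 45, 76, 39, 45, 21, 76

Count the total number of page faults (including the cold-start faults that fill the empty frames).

45: fault, frames {45}
21: fault, frames {45,21}
45: hit
76: fault, frames {45,21,76}
45: hit
76: hit
45: hit
21: hit
45: hit
21: hit
45: hit
39: fault, evict 21, frames {45,76,39}
45: hit
76: hit
39: hit
45: hit
21: fault, evict 39, frames {45,76,21}
76: hit
Page faults: 5.

5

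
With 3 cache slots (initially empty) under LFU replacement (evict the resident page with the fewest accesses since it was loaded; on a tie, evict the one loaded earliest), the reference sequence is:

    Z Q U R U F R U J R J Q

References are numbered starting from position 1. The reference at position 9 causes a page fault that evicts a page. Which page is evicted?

F

pos 1: Z: miss, frames [Z]
pos 2: Q: miss, frames [Z, Q]
pos 3: U: miss, frames [Z, Q, U]
pos 4: R: miss, evict Z, frames [Q, U, R]
pos 5: U: hit
pos 6: F: miss, evict Q, frames [U, R, F]
pos 7: R: hit
pos 8: U: hit
pos 9: J: miss, evict F, frames [U, R, J]
At position 9, page F is evicted.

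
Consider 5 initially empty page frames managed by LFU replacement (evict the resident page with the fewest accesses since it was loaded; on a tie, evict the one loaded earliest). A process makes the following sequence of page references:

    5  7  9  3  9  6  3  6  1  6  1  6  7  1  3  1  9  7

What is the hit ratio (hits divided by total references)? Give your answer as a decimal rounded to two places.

0.67

5 -> miss, frames [5]
7 -> miss, frames [5, 7]
9 -> miss, frames [5, 7, 9]
3 -> miss, frames [5, 7, 9, 3]
9 -> hit
6 -> miss, frames [5, 7, 9, 3, 6]
3 -> hit
6 -> hit
1 -> miss, evict 5, frames [7, 9, 3, 6, 1]
6 -> hit
1 -> hit
6 -> hit
7 -> hit
1 -> hit
3 -> hit
1 -> hit
9 -> hit
7 -> hit
Hits: 12 of 18 references → 12/18 = 0.6667.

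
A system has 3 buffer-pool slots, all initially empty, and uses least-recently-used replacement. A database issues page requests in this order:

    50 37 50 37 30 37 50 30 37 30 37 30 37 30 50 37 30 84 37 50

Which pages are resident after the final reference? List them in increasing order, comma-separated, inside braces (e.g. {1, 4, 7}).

{37, 50, 84}

50: miss, frames [50]
37: miss, frames [50, 37]
50: hit
37: hit
30: miss, frames [50, 37, 30]
37: hit
50: hit
30: hit
37: hit
30: hit
37: hit
30: hit
37: hit
30: hit
50: hit
37: hit
30: hit
84: miss, evict 50, frames [37, 30, 84]
37: hit
50: miss, evict 30, frames [84, 37, 50]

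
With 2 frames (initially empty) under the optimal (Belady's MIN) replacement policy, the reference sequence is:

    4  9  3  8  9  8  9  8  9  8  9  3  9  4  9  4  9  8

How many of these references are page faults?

4 -> miss, frames [4]
9 -> miss, frames [4, 9]
3 -> miss, evict 4, frames [9, 3]
8 -> miss, evict 3, frames [9, 8]
9 -> hit
8 -> hit
9 -> hit
8 -> hit
9 -> hit
8 -> hit
9 -> hit
3 -> miss, evict 8, frames [9, 3]
9 -> hit
4 -> miss, evict 3, frames [9, 4]
9 -> hit
4 -> hit
9 -> hit
8 -> miss, evict 4, frames [9, 8]
Page faults: 7.

7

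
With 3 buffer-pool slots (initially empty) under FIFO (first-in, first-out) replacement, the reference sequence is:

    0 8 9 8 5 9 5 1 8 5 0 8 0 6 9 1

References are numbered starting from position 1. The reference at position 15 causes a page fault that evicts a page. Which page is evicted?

8

pos 1: 0 → fault, frames (0)
pos 2: 8 → fault, frames (0 8)
pos 3: 9 → fault, frames (0 8 9)
pos 4: 8 → hit
pos 5: 5 → fault, evict 0, frames (8 9 5)
pos 6: 9 → hit
pos 7: 5 → hit
pos 8: 1 → fault, evict 8, frames (9 5 1)
pos 9: 8 → fault, evict 9, frames (5 1 8)
pos 10: 5 → hit
pos 11: 0 → fault, evict 5, frames (1 8 0)
pos 12: 8 → hit
pos 13: 0 → hit
pos 14: 6 → fault, evict 1, frames (8 0 6)
pos 15: 9 → fault, evict 8, frames (0 6 9)
At position 15, page 8 is evicted.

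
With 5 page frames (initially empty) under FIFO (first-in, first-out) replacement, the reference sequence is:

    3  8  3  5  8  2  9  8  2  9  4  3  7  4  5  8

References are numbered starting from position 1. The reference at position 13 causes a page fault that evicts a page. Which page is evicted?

5

pos 1: 3: miss, frames [3]
pos 2: 8: miss, frames [3, 8]
pos 3: 3: hit
pos 4: 5: miss, frames [3, 8, 5]
pos 5: 8: hit
pos 6: 2: miss, frames [3, 8, 5, 2]
pos 7: 9: miss, frames [3, 8, 5, 2, 9]
pos 8: 8: hit
pos 9: 2: hit
pos 10: 9: hit
pos 11: 4: miss, evict 3, frames [8, 5, 2, 9, 4]
pos 12: 3: miss, evict 8, frames [5, 2, 9, 4, 3]
pos 13: 7: miss, evict 5, frames [2, 9, 4, 3, 7]
At position 13, page 5 is evicted.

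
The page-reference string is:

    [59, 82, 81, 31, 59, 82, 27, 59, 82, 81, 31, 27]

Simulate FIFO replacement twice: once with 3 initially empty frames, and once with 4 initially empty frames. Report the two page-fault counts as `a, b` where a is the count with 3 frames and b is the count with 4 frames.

9, 10

3 frames: F F F F F F F . . F F . → 9 faults.
4 frames: F F F F . . F F F F F F → 10 faults.
10 > 9: adding a frame increased faults — Belady's anomaly.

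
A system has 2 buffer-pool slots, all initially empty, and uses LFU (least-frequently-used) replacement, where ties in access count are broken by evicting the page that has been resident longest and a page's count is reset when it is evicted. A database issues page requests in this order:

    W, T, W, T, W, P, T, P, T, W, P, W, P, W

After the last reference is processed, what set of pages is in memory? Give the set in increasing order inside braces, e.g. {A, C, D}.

{P, W}

W → miss, frames {W}
T → miss, frames {W,T}
W → hit
T → hit
W → hit
P → miss, evict T, frames {W,P}
T → miss, evict P, frames {W,T}
P → miss, evict T, frames {W,P}
T → miss, evict P, frames {W,T}
W → hit
P → miss, evict T, frames {W,P}
W → hit
P → hit
W → hit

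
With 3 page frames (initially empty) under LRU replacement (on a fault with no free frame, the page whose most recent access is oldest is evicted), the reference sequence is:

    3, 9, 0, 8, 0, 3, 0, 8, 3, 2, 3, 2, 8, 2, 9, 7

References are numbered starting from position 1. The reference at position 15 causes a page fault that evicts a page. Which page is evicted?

3

pos 1: 3 → miss, frames (3)
pos 2: 9 → miss, frames (3 9)
pos 3: 0 → miss, frames (3 9 0)
pos 4: 8 → miss, evict 3, frames (9 0 8)
pos 5: 0 → hit
pos 6: 3 → miss, evict 9, frames (8 0 3)
pos 7: 0 → hit
pos 8: 8 → hit
pos 9: 3 → hit
pos 10: 2 → miss, evict 0, frames (8 3 2)
pos 11: 3 → hit
pos 12: 2 → hit
pos 13: 8 → hit
pos 14: 2 → hit
pos 15: 9 → miss, evict 3, frames (8 2 9)
At position 15, page 3 is evicted.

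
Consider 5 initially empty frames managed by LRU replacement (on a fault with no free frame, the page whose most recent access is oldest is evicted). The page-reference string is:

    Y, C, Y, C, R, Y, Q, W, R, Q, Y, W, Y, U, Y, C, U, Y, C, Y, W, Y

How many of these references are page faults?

7

Y -> miss, frames [Y]
C -> miss, frames [Y, C]
Y -> hit
C -> hit
R -> miss, frames [Y, C, R]
Y -> hit
Q -> miss, frames [C, R, Y, Q]
W -> miss, frames [C, R, Y, Q, W]
R -> hit
Q -> hit
Y -> hit
W -> hit
Y -> hit
U -> miss, evict C, frames [R, Q, W, Y, U]
Y -> hit
C -> miss, evict R, frames [Q, W, U, Y, C]
U -> hit
Y -> hit
C -> hit
Y -> hit
W -> hit
Y -> hit
Page faults: 7.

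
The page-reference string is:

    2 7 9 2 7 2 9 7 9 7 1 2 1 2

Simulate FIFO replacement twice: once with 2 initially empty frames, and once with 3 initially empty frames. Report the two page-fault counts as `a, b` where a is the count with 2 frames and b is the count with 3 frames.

8, 5

2 frames: F F F F F . F . . . F F . . → 8 faults.
3 frames: F F F . . . . . . . F F . . → 5 faults.
5 < 8: adding a frame reduced faults, as is typical.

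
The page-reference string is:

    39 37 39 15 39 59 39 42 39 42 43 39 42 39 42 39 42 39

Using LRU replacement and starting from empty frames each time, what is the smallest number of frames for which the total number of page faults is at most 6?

f=1: 18 faults
f=2: 8 faults
f=3: 6 faults
f=4: 6 faults
f=5: 6 faults
f=6: 6 faults
Smallest f with faults ≤ 6 is 3.

3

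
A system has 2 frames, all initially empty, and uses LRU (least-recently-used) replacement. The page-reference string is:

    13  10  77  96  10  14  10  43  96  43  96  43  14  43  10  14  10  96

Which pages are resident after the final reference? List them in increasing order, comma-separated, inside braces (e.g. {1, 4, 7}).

{10, 96}

13 → miss, frames {13}
10 → miss, frames {13,10}
77 → miss, evict 13, frames {10,77}
96 → miss, evict 10, frames {77,96}
10 → miss, evict 77, frames {96,10}
14 → miss, evict 96, frames {10,14}
10 → hit
43 → miss, evict 14, frames {10,43}
96 → miss, evict 10, frames {43,96}
43 → hit
96 → hit
43 → hit
14 → miss, evict 96, frames {43,14}
43 → hit
10 → miss, evict 14, frames {43,10}
14 → miss, evict 43, frames {10,14}
10 → hit
96 → miss, evict 14, frames {10,96}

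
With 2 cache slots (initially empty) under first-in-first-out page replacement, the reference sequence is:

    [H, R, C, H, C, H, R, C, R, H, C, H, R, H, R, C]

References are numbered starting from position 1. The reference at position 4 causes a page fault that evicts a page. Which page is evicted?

pos 1: H -> fault, frames [H]
pos 2: R -> fault, frames [H, R]
pos 3: C -> fault, evict H, frames [R, C]
pos 4: H -> fault, evict R, frames [C, H]
At position 4, page R is evicted.

R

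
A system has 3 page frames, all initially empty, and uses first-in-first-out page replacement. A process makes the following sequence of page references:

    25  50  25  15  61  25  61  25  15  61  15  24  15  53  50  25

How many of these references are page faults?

25 → fault, frames {25}
50 → fault, frames {25,50}
25 → hit
15 → fault, frames {25,50,15}
61 → fault, evict 25, frames {50,15,61}
25 → fault, evict 50, frames {15,61,25}
61 → hit
25 → hit
15 → hit
61 → hit
15 → hit
24 → fault, evict 15, frames {61,25,24}
15 → fault, evict 61, frames {25,24,15}
53 → fault, evict 25, frames {24,15,53}
50 → fault, evict 24, frames {15,53,50}
25 → fault, evict 15, frames {53,50,25}
Page faults: 10.

10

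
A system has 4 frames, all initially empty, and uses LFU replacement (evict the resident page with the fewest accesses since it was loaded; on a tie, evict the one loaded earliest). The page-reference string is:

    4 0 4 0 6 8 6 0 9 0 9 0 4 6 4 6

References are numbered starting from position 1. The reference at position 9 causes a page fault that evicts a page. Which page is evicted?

8

pos 1: 4 -> miss, frames {4}
pos 2: 0 -> miss, frames {4,0}
pos 3: 4 -> hit
pos 4: 0 -> hit
pos 5: 6 -> miss, frames {4,0,6}
pos 6: 8 -> miss, frames {4,0,6,8}
pos 7: 6 -> hit
pos 8: 0 -> hit
pos 9: 9 -> miss, evict 8, frames {4,0,6,9}
At position 9, page 8 is evicted.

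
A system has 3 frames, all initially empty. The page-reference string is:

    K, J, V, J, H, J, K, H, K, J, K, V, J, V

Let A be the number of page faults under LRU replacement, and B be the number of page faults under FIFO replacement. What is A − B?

Under LRU: F F F . F . F . . . . F . . → 6 faults.
Under FIFO: F F F . F . F . . F . F . . → 7 faults.
A − B = 6 − 7 = -1.

-1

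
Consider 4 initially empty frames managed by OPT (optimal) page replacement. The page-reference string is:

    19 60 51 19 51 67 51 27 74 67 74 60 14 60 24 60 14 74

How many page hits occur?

10

19: miss, frames [19]
60: miss, frames [19, 60]
51: miss, frames [19, 60, 51]
19: hit
51: hit
67: miss, frames [19, 60, 51, 67]
51: hit
27: miss, evict 51, frames [19, 60, 67, 27]
74: miss, evict 27, frames [19, 60, 67, 74]
67: hit
74: hit
60: hit
14: miss, evict 67, frames [19, 60, 74, 14]
60: hit
24: miss, evict 19, frames [60, 74, 14, 24]
60: hit
14: hit
74: hit
Hits: 10.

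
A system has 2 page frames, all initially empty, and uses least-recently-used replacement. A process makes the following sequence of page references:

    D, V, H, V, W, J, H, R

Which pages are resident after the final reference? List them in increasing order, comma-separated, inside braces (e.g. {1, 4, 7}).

{H, R}

D → miss, frames (D)
V → miss, frames (D V)
H → miss, evict D, frames (V H)
V → hit
W → miss, evict H, frames (V W)
J → miss, evict V, frames (W J)
H → miss, evict W, frames (J H)
R → miss, evict J, frames (H R)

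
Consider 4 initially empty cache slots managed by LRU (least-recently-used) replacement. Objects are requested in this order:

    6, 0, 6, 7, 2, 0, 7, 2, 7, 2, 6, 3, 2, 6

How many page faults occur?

6: fault, frames {6}
0: fault, frames {6,0}
6: hit
7: fault, frames {0,6,7}
2: fault, frames {0,6,7,2}
0: hit
7: hit
2: hit
7: hit
2: hit
6: hit
3: fault, evict 0, frames {7,2,6,3}
2: hit
6: hit
Page faults: 5.

5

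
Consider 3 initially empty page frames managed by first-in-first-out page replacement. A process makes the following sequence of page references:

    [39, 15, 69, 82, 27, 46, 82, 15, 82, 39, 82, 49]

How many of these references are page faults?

39: fault, frames [39]
15: fault, frames [39, 15]
69: fault, frames [39, 15, 69]
82: fault, evict 39, frames [15, 69, 82]
27: fault, evict 15, frames [69, 82, 27]
46: fault, evict 69, frames [82, 27, 46]
82: hit
15: fault, evict 82, frames [27, 46, 15]
82: fault, evict 27, frames [46, 15, 82]
39: fault, evict 46, frames [15, 82, 39]
82: hit
49: fault, evict 15, frames [82, 39, 49]
Page faults: 10.

10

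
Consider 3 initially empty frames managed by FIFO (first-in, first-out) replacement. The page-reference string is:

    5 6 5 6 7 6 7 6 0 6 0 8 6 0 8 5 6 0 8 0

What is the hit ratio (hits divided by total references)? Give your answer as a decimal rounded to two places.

5: fault, frames {5}
6: fault, frames {5,6}
5: hit
6: hit
7: fault, frames {5,6,7}
6: hit
7: hit
6: hit
0: fault, evict 5, frames {6,7,0}
6: hit
0: hit
8: fault, evict 6, frames {7,0,8}
6: fault, evict 7, frames {0,8,6}
0: hit
8: hit
5: fault, evict 0, frames {8,6,5}
6: hit
0: fault, evict 8, frames {6,5,0}
8: fault, evict 6, frames {5,0,8}
0: hit
Hits: 11 of 20 references → 11/20 = 0.5500.

0.55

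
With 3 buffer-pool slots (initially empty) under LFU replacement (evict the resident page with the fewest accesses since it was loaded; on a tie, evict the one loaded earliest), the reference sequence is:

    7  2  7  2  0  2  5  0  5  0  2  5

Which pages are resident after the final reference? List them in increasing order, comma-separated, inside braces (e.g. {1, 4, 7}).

7 -> miss, frames [7]
2 -> miss, frames [7, 2]
7 -> hit
2 -> hit
0 -> miss, frames [7, 2, 0]
2 -> hit
5 -> miss, evict 0, frames [7, 2, 5]
0 -> miss, evict 5, frames [7, 2, 0]
5 -> miss, evict 0, frames [7, 2, 5]
0 -> miss, evict 5, frames [7, 2, 0]
2 -> hit
5 -> miss, evict 0, frames [7, 2, 5]

{2, 5, 7}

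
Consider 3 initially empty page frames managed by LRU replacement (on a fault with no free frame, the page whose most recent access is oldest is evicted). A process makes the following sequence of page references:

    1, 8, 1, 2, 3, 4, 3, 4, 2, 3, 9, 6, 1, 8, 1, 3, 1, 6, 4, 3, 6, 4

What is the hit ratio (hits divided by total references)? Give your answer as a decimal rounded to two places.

1: miss, frames [1]
8: miss, frames [1, 8]
1: hit
2: miss, frames [8, 1, 2]
3: miss, evict 8, frames [1, 2, 3]
4: miss, evict 1, frames [2, 3, 4]
3: hit
4: hit
2: hit
3: hit
9: miss, evict 4, frames [2, 3, 9]
6: miss, evict 2, frames [3, 9, 6]
1: miss, evict 3, frames [9, 6, 1]
8: miss, evict 9, frames [6, 1, 8]
1: hit
3: miss, evict 6, frames [8, 1, 3]
1: hit
6: miss, evict 8, frames [3, 1, 6]
4: miss, evict 3, frames [1, 6, 4]
3: miss, evict 1, frames [6, 4, 3]
6: hit
4: hit
Hits: 9 of 22 references → 9/22 = 0.4091.

0.41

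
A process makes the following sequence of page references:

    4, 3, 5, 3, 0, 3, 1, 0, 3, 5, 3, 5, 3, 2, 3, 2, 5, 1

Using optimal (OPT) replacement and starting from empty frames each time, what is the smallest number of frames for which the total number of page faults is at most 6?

f=1: 18 faults
f=2: 10 faults
f=3: 8 faults
f=4: 6 faults
f=5: 6 faults
f=6: 6 faults
Smallest f with faults ≤ 6 is 4.

4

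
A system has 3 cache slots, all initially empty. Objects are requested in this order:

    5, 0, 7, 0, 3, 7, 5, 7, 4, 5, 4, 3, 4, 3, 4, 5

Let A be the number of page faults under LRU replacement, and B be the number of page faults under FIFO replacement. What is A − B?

Under LRU: F F F . F . F . F . . F . . . . → 7 faults.
Under FIFO: F F F . F . F . F . . . . . . . → 6 faults.
A − B = 7 − 6 = 1.

1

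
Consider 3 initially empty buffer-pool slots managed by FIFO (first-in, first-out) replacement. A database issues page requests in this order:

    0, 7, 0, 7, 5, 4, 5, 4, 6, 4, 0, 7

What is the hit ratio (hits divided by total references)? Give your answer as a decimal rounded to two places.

0.42

0 → miss, frames {0}
7 → miss, frames {0,7}
0 → hit
7 → hit
5 → miss, frames {0,7,5}
4 → miss, evict 0, frames {7,5,4}
5 → hit
4 → hit
6 → miss, evict 7, frames {5,4,6}
4 → hit
0 → miss, evict 5, frames {4,6,0}
7 → miss, evict 4, frames {6,0,7}
Hits: 5 of 12 references → 5/12 = 0.4167.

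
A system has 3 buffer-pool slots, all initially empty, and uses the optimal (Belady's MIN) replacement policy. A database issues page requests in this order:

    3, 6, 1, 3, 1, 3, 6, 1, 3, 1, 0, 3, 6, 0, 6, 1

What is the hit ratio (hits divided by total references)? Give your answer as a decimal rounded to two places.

3 → fault, frames (3)
6 → fault, frames (3 6)
1 → fault, frames (3 6 1)
3 → hit
1 → hit
3 → hit
6 → hit
1 → hit
3 → hit
1 → hit
0 → fault, evict 1, frames (3 6 0)
3 → hit
6 → hit
0 → hit
6 → hit
1 → fault, evict 0, frames (3 6 1)
Hits: 11 of 16 references → 11/16 = 0.6875.

0.69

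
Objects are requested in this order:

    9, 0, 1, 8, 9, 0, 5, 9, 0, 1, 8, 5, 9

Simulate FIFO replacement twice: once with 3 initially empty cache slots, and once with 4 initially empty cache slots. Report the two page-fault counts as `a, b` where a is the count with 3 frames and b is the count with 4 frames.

3 frames: F F F F F F F . . F F . F → 10 faults.
4 frames: F F F F . . F F F F F F F → 11 faults.
11 > 10: adding a frame increased faults — Belady's anomaly.

10, 11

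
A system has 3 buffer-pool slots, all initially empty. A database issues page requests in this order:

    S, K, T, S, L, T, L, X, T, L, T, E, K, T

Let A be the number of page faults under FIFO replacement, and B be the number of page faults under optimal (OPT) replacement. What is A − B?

1

Under FIFO: F F F . F . . F . . . F F F → 8 faults.
Under OPT: F F F . F . . F . . . F F . → 7 faults.
A − B = 8 − 7 = 1.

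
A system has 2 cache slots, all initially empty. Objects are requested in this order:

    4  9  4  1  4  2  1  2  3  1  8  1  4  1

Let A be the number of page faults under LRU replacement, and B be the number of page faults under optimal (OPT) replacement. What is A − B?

2

Under LRU: F F . F . F F . F F F . F . → 9 faults.
Under OPT: F F . F . F . . F . F . F . → 7 faults.
A − B = 9 − 7 = 2.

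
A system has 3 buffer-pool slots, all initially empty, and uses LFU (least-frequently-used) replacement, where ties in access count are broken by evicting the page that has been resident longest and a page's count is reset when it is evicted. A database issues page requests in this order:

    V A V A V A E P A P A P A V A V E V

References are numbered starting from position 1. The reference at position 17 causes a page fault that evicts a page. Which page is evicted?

pos 1: V: miss, frames {V}
pos 2: A: miss, frames {V,A}
pos 3: V: hit
pos 4: A: hit
pos 5: V: hit
pos 6: A: hit
pos 7: E: miss, frames {V,A,E}
pos 8: P: miss, evict E, frames {V,A,P}
pos 9: A: hit
pos 10: P: hit
pos 11: A: hit
pos 12: P: hit
pos 13: A: hit
pos 14: V: hit
pos 15: A: hit
pos 16: V: hit
pos 17: E: miss, evict P, frames {V,A,E}
At position 17, page P is evicted.

P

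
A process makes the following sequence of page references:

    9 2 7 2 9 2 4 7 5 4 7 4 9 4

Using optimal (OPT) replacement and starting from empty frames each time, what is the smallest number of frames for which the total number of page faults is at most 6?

3

f=1: 14 faults
f=2: 9 faults
f=3: 6 faults
f=4: 5 faults
f=5: 5 faults
Smallest f with faults ≤ 6 is 3.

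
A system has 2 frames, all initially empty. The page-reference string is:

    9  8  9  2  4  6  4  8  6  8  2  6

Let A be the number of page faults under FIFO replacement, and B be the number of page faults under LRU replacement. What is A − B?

-1

Under FIFO: F F . F F F . F . . F F → 8 faults.
Under LRU: F F . F F F . F F . F F → 9 faults.
A − B = 8 − 9 = -1.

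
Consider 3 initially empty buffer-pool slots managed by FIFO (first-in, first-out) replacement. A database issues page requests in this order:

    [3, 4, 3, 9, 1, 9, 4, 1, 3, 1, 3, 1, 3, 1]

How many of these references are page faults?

5

3 -> miss, frames {3}
4 -> miss, frames {3,4}
3 -> hit
9 -> miss, frames {3,4,9}
1 -> miss, evict 3, frames {4,9,1}
9 -> hit
4 -> hit
1 -> hit
3 -> miss, evict 4, frames {9,1,3}
1 -> hit
3 -> hit
1 -> hit
3 -> hit
1 -> hit
Page faults: 5.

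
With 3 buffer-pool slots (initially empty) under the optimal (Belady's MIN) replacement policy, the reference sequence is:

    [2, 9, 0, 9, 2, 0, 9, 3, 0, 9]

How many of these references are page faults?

2: fault, frames (2)
9: fault, frames (2 9)
0: fault, frames (2 9 0)
9: hit
2: hit
0: hit
9: hit
3: fault, evict 2, frames (9 0 3)
0: hit
9: hit
Page faults: 4.

4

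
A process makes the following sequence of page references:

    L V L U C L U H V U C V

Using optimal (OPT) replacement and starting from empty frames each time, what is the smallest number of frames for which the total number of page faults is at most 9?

f=1: 12 faults
f=2: 8 faults
f=3: 6 faults
f=4: 5 faults
f=5: 5 faults
Smallest f with faults ≤ 9 is 2.

2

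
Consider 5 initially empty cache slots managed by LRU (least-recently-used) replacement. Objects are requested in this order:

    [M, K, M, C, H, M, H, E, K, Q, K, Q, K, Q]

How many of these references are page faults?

6

M → miss, frames (M)
K → miss, frames (M K)
M → hit
C → miss, frames (K M C)
H → miss, frames (K M C H)
M → hit
H → hit
E → miss, frames (K C M H E)
K → hit
Q → miss, evict C, frames (M H E K Q)
K → hit
Q → hit
K → hit
Q → hit
Page faults: 6.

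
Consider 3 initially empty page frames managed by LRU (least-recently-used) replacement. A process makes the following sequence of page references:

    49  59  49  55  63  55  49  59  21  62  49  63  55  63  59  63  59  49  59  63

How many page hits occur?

49 → fault, frames (49)
59 → fault, frames (49 59)
49 → hit
55 → fault, frames (59 49 55)
63 → fault, evict 59, frames (49 55 63)
55 → hit
49 → hit
59 → fault, evict 63, frames (55 49 59)
21 → fault, evict 55, frames (49 59 21)
62 → fault, evict 49, frames (59 21 62)
49 → fault, evict 59, frames (21 62 49)
63 → fault, evict 21, frames (62 49 63)
55 → fault, evict 62, frames (49 63 55)
63 → hit
59 → fault, evict 49, frames (55 63 59)
63 → hit
59 → hit
49 → fault, evict 55, frames (63 59 49)
59 → hit
63 → hit
Hits: 8.

8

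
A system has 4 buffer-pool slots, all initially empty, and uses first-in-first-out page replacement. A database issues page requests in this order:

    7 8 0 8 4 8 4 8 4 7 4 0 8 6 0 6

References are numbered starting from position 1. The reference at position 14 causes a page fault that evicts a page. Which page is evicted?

7

pos 1: 7: miss, frames {7}
pos 2: 8: miss, frames {7,8}
pos 3: 0: miss, frames {7,8,0}
pos 4: 8: hit
pos 5: 4: miss, frames {7,8,0,4}
pos 6: 8: hit
pos 7: 4: hit
pos 8: 8: hit
pos 9: 4: hit
pos 10: 7: hit
pos 11: 4: hit
pos 12: 0: hit
pos 13: 8: hit
pos 14: 6: miss, evict 7, frames {8,0,4,6}
At position 14, page 7 is evicted.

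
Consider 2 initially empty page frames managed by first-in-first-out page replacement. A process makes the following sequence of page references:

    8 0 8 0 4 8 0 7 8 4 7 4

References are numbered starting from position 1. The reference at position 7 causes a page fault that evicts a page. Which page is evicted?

pos 1: 8 -> fault, frames (8)
pos 2: 0 -> fault, frames (8 0)
pos 3: 8 -> hit
pos 4: 0 -> hit
pos 5: 4 -> fault, evict 8, frames (0 4)
pos 6: 8 -> fault, evict 0, frames (4 8)
pos 7: 0 -> fault, evict 4, frames (8 0)
At position 7, page 4 is evicted.

4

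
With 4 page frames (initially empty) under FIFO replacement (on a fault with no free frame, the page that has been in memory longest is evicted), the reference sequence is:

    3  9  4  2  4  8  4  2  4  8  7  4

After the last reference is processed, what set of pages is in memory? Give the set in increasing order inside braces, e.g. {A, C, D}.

3 → miss, frames (3)
9 → miss, frames (3 9)
4 → miss, frames (3 9 4)
2 → miss, frames (3 9 4 2)
4 → hit
8 → miss, evict 3, frames (9 4 2 8)
4 → hit
2 → hit
4 → hit
8 → hit
7 → miss, evict 9, frames (4 2 8 7)
4 → hit

{2, 4, 7, 8}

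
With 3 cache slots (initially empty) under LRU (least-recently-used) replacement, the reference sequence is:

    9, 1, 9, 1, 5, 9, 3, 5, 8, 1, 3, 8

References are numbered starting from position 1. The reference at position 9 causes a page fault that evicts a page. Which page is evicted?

pos 1: 9 -> fault, frames (9)
pos 2: 1 -> fault, frames (9 1)
pos 3: 9 -> hit
pos 4: 1 -> hit
pos 5: 5 -> fault, frames (9 1 5)
pos 6: 9 -> hit
pos 7: 3 -> fault, evict 1, frames (5 9 3)
pos 8: 5 -> hit
pos 9: 8 -> fault, evict 9, frames (3 5 8)
At position 9, page 9 is evicted.

9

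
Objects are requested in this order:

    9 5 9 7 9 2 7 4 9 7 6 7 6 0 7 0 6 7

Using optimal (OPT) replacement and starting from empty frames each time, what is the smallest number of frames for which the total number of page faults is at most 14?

2

f=1: 18 faults
f=2: 9 faults
f=3: 7 faults
f=4: 7 faults
f=5: 7 faults
f=6: 7 faults
f=7: 7 faults
Smallest f with faults ≤ 14 is 2.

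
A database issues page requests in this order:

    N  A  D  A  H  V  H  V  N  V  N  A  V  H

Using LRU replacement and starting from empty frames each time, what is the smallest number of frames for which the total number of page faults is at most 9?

f=1: 14 faults
f=2: 9 faults
f=3: 8 faults
f=4: 6 faults
f=5: 5 faults
Smallest f with faults ≤ 9 is 2.

2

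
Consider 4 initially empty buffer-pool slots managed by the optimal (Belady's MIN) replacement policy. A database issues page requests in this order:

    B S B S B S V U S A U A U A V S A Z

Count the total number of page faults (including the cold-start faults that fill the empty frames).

6

B → fault, frames [B]
S → fault, frames [B, S]
B → hit
S → hit
B → hit
S → hit
V → fault, frames [B, S, V]
U → fault, frames [B, S, V, U]
S → hit
A → fault, evict B, frames [S, V, U, A]
U → hit
A → hit
U → hit
A → hit
V → hit
S → hit
A → hit
Z → fault, evict A, frames [S, V, U, Z]
Page faults: 6.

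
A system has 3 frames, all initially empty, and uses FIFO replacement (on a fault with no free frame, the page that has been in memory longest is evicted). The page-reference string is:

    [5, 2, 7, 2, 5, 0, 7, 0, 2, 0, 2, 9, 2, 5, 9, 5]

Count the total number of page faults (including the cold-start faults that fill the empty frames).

5 → fault, frames {5}
2 → fault, frames {5,2}
7 → fault, frames {5,2,7}
2 → hit
5 → hit
0 → fault, evict 5, frames {2,7,0}
7 → hit
0 → hit
2 → hit
0 → hit
2 → hit
9 → fault, evict 2, frames {7,0,9}
2 → fault, evict 7, frames {0,9,2}
5 → fault, evict 0, frames {9,2,5}
9 → hit
5 → hit
Page faults: 7.

7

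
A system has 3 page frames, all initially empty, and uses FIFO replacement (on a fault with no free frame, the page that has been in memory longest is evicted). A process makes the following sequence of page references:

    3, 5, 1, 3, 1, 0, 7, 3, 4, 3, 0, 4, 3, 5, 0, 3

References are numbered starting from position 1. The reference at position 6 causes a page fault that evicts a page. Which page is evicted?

3

pos 1: 3 → fault, frames (3)
pos 2: 5 → fault, frames (3 5)
pos 3: 1 → fault, frames (3 5 1)
pos 4: 3 → hit
pos 5: 1 → hit
pos 6: 0 → fault, evict 3, frames (5 1 0)
At position 6, page 3 is evicted.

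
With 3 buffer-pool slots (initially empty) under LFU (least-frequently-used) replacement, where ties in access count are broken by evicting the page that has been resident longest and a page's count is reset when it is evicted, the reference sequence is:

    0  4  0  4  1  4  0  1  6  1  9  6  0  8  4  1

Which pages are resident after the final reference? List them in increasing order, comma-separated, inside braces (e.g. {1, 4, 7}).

0 -> fault, frames {0}
4 -> fault, frames {0,4}
0 -> hit
4 -> hit
1 -> fault, frames {0,4,1}
4 -> hit
0 -> hit
1 -> hit
6 -> fault, evict 1, frames {0,4,6}
1 -> fault, evict 6, frames {0,4,1}
9 -> fault, evict 1, frames {0,4,9}
6 -> fault, evict 9, frames {0,4,6}
0 -> hit
8 -> fault, evict 6, frames {0,4,8}
4 -> hit
1 -> fault, evict 8, frames {0,4,1}

{0, 1, 4}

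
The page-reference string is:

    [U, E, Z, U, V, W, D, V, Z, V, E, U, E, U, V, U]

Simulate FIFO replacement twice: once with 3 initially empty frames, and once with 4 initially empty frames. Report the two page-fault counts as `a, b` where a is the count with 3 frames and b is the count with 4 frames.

3 frames: F F F . F F F . F F F F . . . . → 10 faults.
4 frames: F F F . F F F . . . F F . . F . → 9 faults.
9 < 10: adding a frame reduced faults, as is typical.

10, 9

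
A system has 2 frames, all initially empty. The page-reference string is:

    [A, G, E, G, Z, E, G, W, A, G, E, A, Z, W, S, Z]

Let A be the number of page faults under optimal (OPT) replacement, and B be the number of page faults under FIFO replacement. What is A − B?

Under OPT: F F F . F . F F F . F . F F F . → 11 faults.
Under FIFO: F F F . F . F F F F F F F F F F → 14 faults.
A − B = 11 − 14 = -3.

-3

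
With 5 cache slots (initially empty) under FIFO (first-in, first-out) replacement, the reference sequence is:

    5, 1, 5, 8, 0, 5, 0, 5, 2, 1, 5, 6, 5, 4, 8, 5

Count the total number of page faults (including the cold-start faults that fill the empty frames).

5 → fault, frames {5}
1 → fault, frames {5,1}
5 → hit
8 → fault, frames {5,1,8}
0 → fault, frames {5,1,8,0}
5 → hit
0 → hit
5 → hit
2 → fault, frames {5,1,8,0,2}
1 → hit
5 → hit
6 → fault, evict 5, frames {1,8,0,2,6}
5 → fault, evict 1, frames {8,0,2,6,5}
4 → fault, evict 8, frames {0,2,6,5,4}
8 → fault, evict 0, frames {2,6,5,4,8}
5 → hit
Page faults: 9.

9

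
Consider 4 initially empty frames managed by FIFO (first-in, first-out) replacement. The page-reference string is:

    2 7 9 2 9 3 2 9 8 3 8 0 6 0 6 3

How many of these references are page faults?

2 -> miss, frames [2]
7 -> miss, frames [2, 7]
9 -> miss, frames [2, 7, 9]
2 -> hit
9 -> hit
3 -> miss, frames [2, 7, 9, 3]
2 -> hit
9 -> hit
8 -> miss, evict 2, frames [7, 9, 3, 8]
3 -> hit
8 -> hit
0 -> miss, evict 7, frames [9, 3, 8, 0]
6 -> miss, evict 9, frames [3, 8, 0, 6]
0 -> hit
6 -> hit
3 -> hit
Page faults: 7.

7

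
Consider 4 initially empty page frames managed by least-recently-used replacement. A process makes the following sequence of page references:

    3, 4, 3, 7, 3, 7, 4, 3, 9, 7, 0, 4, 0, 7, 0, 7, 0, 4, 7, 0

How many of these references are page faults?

3: fault, frames {3}
4: fault, frames {3,4}
3: hit
7: fault, frames {4,3,7}
3: hit
7: hit
4: hit
3: hit
9: fault, frames {7,4,3,9}
7: hit
0: fault, evict 4, frames {3,9,7,0}
4: fault, evict 3, frames {9,7,0,4}
0: hit
7: hit
0: hit
7: hit
0: hit
4: hit
7: hit
0: hit
Page faults: 6.

6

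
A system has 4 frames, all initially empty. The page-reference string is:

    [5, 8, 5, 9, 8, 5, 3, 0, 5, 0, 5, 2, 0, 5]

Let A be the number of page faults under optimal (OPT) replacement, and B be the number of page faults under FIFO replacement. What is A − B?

-1

Under OPT: F F . F . . F F . . . F . . → 6 faults.
Under FIFO: F F . F . . F F F . . F . . → 7 faults.
A − B = 6 − 7 = -1.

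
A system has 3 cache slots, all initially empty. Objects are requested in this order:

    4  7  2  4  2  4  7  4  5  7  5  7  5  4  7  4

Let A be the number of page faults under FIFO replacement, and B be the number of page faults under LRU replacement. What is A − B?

2

Under FIFO: F F F . . . . . F . . . . F F . → 6 faults.
Under LRU: F F F . . . . . F . . . . . . . → 4 faults.
A − B = 6 − 4 = 2.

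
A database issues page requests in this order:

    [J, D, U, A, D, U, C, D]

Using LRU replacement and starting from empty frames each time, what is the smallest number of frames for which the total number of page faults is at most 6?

3

f=1: 8 faults
f=2: 8 faults
f=3: 5 faults
f=4: 5 faults
f=5: 5 faults
Smallest f with faults ≤ 6 is 3.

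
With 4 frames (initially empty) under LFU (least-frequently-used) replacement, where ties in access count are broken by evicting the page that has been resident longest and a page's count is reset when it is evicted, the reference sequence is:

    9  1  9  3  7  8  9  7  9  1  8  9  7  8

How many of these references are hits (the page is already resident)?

9: miss, frames [9]
1: miss, frames [9, 1]
9: hit
3: miss, frames [9, 1, 3]
7: miss, frames [9, 1, 3, 7]
8: miss, evict 1, frames [9, 3, 7, 8]
9: hit
7: hit
9: hit
1: miss, evict 3, frames [9, 7, 8, 1]
8: hit
9: hit
7: hit
8: hit
Hits: 8.

8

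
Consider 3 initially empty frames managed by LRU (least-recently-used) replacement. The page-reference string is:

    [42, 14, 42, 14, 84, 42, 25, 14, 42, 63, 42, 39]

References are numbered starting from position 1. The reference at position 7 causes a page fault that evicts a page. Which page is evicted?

14

pos 1: 42: fault, frames [42]
pos 2: 14: fault, frames [42, 14]
pos 3: 42: hit
pos 4: 14: hit
pos 5: 84: fault, frames [42, 14, 84]
pos 6: 42: hit
pos 7: 25: fault, evict 14, frames [84, 42, 25]
At position 7, page 14 is evicted.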